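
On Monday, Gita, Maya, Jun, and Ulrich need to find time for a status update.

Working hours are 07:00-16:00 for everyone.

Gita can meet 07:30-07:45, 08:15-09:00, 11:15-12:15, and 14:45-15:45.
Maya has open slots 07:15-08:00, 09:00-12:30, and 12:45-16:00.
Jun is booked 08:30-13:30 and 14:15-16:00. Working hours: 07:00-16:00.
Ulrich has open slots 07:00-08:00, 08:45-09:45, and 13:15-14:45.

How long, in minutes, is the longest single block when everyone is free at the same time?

15 minutes

Jun free within 07:00–16:00: 07:00–08:30, 13:30–14:15.
Gita ∩ Maya: 07:30–07:45, 11:15–12:15, 14:45–15:45.
Gita ∩ Maya ∩ Jun: 07:30–07:45.
Gita ∩ Maya ∩ Jun ∩ Ulrich: 07:30–07:45.
Single common window of 15 minutes.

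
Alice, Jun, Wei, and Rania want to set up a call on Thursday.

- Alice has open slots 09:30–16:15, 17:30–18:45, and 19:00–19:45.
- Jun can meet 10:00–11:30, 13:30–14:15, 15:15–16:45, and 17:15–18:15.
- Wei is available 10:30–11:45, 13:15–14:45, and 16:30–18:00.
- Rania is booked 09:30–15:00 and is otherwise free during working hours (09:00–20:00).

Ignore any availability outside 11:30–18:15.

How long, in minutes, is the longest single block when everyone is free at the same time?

Rania free within 09:00–20:00: 09:00–09:30, 15:00–20:00.
Alice ∩ Jun: 10:00–11:30, 13:30–14:15, 15:15–16:15, 17:30–18:15.
Alice ∩ Jun ∩ Wei: 10:30–11:30, 13:30–14:15, 17:30–18:00.
Alice ∩ Jun ∩ Wei ∩ Rania: 17:30–18:00.
Restricted to 11:30–18:15: 17:30–18:00.
Single common window of 30 minutes.

30 minutes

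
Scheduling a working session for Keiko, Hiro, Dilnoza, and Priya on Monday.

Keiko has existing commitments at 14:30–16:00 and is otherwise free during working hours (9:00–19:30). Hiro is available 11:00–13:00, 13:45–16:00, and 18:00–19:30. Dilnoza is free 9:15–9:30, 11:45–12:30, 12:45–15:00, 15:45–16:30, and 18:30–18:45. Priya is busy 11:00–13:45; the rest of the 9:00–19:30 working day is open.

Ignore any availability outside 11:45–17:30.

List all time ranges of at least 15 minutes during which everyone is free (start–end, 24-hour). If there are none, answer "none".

13:45–14:30

Keiko free within 09:00–19:30: 09:00–14:30, 16:00–19:30.
Priya free within 09:00–19:30: 09:00–11:00, 13:45–19:30.
Keiko ∩ Hiro: 11:00–13:00, 13:45–14:30, 18:00–19:30.
Keiko ∩ Hiro ∩ Dilnoza: 11:45–12:30, 12:45–13:00, 13:45–14:30, 18:30–18:45.
Keiko ∩ Hiro ∩ Dilnoza ∩ Priya: 13:45–14:30, 18:30–18:45.
Restricted to 11:45–17:30: 13:45–14:30.
Windows ≥ 15 min: 13:45–14:30.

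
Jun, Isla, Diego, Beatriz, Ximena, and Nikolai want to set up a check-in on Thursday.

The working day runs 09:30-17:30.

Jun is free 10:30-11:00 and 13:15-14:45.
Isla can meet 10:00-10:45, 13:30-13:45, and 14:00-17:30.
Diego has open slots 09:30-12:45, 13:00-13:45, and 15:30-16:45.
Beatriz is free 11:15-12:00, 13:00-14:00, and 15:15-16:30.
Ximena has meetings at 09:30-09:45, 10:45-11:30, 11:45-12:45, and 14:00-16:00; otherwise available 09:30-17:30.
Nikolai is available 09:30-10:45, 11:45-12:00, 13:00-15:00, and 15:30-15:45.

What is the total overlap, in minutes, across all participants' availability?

Ximena free within 09:30–17:30: 09:45–10:45, 11:30–11:45, 12:45–14:00, 16:00–17:30.
Jun ∩ Isla: 10:30–10:45, 13:30–13:45, 14:00–14:45.
Jun ∩ Isla ∩ Diego: 10:30–10:45, 13:30–13:45.
Jun ∩ Isla ∩ Diego ∩ Beatriz: 13:30–13:45.
Jun ∩ Isla ∩ Diego ∩ Beatriz ∩ Ximena: 13:30–13:45.
Jun ∩ Isla ∩ Diego ∩ Beatriz ∩ Ximena ∩ Nikolai: 13:30–13:45.
Total common minutes: 15.

15 minutes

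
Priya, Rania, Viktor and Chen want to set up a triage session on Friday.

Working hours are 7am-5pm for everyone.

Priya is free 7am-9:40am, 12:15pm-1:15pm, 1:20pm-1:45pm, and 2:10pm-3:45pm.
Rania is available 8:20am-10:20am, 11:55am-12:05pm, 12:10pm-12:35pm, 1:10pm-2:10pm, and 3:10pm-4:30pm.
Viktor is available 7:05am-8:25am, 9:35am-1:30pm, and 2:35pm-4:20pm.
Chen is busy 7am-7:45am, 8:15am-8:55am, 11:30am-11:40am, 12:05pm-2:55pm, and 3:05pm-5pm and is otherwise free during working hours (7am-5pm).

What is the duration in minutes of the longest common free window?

Chen free within 07:00–17:00: 07:45–08:15, 08:55–11:30, 11:40–12:05, 14:55–15:05.
Priya ∩ Rania: 08:20–09:40, 12:15–12:35, 13:10–13:15, 13:20–13:45, 15:10–15:45.
Priya ∩ Rania ∩ Viktor: 08:20–08:25, 09:35–09:40, 12:15–12:35, 13:10–13:15, 13:20–13:30, 15:10–15:45.
Priya ∩ Rania ∩ Viktor ∩ Chen: 09:35–09:40.
Single common window of 5 minutes.

5 minutes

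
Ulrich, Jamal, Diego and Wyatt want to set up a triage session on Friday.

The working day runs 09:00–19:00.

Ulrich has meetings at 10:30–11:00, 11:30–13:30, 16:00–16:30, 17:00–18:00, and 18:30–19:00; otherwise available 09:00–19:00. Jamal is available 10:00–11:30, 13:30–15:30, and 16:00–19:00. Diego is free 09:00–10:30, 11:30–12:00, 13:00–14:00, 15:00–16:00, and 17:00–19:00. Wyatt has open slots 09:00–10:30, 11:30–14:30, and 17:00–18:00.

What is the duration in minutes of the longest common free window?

30 minutes

Ulrich free within 09:00–19:00: 09:00–10:30, 11:00–11:30, 13:30–16:00, 16:30–17:00, 18:00–18:30.
Ulrich ∩ Jamal: 10:00–10:30, 11:00–11:30, 13:30–15:30, 16:30–17:00, 18:00–18:30.
Ulrich ∩ Jamal ∩ Diego: 10:00–10:30, 13:30–14:00, 15:00–15:30, 18:00–18:30.
Ulrich ∩ Jamal ∩ Diego ∩ Wyatt: 10:00–10:30, 13:30–14:00.
Common window lengths: 30, 30 min; longest is 30.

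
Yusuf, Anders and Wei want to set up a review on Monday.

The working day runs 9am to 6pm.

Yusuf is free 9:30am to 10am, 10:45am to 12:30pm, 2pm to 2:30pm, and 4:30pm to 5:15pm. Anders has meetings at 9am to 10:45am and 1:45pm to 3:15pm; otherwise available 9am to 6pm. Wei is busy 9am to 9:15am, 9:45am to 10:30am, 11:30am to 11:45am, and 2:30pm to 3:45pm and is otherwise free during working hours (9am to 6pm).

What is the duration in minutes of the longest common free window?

Anders free within 09:00–18:00: 10:45–13:45, 15:15–18:00.
Wei free within 09:00–18:00: 09:15–09:45, 10:30–11:30, 11:45–14:30, 15:45–18:00.
Yusuf ∩ Anders: 10:45–12:30, 16:30–17:15.
Yusuf ∩ Anders ∩ Wei: 10:45–11:30, 11:45–12:30, 16:30–17:15.
Common window lengths: 45, 45, 45 min; longest is 45.

45 minutes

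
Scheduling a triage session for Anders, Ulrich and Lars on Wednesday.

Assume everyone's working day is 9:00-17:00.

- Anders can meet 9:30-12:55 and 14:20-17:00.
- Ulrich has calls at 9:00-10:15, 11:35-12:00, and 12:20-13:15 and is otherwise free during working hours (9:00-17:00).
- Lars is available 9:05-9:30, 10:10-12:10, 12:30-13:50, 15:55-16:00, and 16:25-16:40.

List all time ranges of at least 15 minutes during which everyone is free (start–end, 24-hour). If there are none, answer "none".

Ulrich free within 09:00–17:00: 10:15–11:35, 12:00–12:20, 13:15–17:00.
Anders ∩ Ulrich: 10:15–11:35, 12:00–12:20, 14:20–17:00.
Anders ∩ Ulrich ∩ Lars: 10:15–11:35, 12:00–12:10, 15:55–16:00, 16:25–16:40.
Windows ≥ 15 min: 10:15–11:35, 16:25–16:40.

10:15–11:35, 16:25–16:40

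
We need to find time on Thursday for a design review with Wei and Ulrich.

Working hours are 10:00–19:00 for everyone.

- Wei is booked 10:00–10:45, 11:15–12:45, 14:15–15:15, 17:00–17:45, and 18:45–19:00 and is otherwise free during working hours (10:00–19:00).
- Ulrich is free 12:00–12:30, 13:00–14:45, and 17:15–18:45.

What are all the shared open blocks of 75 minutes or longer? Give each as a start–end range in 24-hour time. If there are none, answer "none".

Wei free within 10:00–19:00: 10:45–11:15, 12:45–14:15, 15:15–17:00, 17:45–18:45.
Wei ∩ Ulrich: 13:00–14:15, 17:45–18:45.
Windows ≥ 75 min: 13:00–14:15.

13:00–14:15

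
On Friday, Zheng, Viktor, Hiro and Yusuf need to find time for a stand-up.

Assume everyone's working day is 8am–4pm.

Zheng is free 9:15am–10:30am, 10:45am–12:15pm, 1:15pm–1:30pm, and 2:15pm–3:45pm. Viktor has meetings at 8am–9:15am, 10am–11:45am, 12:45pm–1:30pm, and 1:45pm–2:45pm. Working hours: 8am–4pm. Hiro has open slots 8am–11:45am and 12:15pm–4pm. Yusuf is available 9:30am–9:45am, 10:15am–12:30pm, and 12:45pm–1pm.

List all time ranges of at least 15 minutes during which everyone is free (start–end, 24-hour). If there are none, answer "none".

09:30–09:45

Viktor free within 08:00–16:00: 09:15–10:00, 11:45–12:45, 13:30–13:45, 14:45–16:00.
Zheng ∩ Viktor: 09:15–10:00, 11:45–12:15, 14:45–15:45.
Zheng ∩ Viktor ∩ Hiro: 09:15–10:00, 14:45–15:45.
Zheng ∩ Viktor ∩ Hiro ∩ Yusuf: 09:30–09:45.
Windows ≥ 15 min: 09:30–09:45.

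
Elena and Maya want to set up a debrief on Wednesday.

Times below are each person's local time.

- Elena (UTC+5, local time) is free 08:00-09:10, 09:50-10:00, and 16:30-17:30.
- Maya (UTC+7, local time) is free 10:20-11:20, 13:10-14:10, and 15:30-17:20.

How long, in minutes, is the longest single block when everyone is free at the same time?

50 minutes

Elena → UTC: 03:00–04:10, 04:50–05:00, 11:30–12:30.
Maya → UTC: 03:20–04:20, 06:10–07:10, 08:30–10:20.
Elena ∩ Maya: 03:20–04:10.
Single common window of 50 minutes.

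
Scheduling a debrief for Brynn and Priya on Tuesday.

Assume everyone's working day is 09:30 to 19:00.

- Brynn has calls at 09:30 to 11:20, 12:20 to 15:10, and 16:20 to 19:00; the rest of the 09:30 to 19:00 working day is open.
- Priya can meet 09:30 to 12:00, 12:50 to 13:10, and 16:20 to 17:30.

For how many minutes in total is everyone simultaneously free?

Brynn free within 09:30–19:00: 11:20–12:20, 15:10–16:20.
Brynn ∩ Priya: 11:20–12:00.
Total common minutes: 40.

40 minutes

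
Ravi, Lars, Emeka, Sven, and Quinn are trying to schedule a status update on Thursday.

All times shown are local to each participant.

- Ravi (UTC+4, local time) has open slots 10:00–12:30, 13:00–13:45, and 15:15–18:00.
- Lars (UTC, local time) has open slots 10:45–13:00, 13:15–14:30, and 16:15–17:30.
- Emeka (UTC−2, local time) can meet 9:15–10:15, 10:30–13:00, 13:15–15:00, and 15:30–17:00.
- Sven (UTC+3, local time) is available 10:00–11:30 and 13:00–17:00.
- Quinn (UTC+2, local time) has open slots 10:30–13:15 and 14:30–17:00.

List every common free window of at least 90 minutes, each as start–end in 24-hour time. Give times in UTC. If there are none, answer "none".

Ravi → UTC: 06:00–08:30, 09:00–09:45, 11:15–14:00.
Lars → UTC: 10:45–13:00, 13:15–14:30, 16:15–17:30.
Emeka → UTC: 11:15–12:15, 12:30–15:00, 15:15–17:00, 17:30–19:00.
Sven → UTC: 07:00–08:30, 10:00–14:00.
Quinn → UTC: 08:30–11:15, 12:30–15:00.
Ravi ∩ Lars: 11:15–13:00, 13:15–14:00.
Ravi ∩ Lars ∩ Emeka: 11:15–12:15, 12:30–13:00, 13:15–14:00.
Ravi ∩ Lars ∩ Emeka ∩ Sven: 11:15–12:15, 12:30–13:00, 13:15–14:00.
Ravi ∩ Lars ∩ Emeka ∩ Sven ∩ Quinn: 12:30–13:00, 13:15–14:00.
Windows ≥ 90 min: (none).

none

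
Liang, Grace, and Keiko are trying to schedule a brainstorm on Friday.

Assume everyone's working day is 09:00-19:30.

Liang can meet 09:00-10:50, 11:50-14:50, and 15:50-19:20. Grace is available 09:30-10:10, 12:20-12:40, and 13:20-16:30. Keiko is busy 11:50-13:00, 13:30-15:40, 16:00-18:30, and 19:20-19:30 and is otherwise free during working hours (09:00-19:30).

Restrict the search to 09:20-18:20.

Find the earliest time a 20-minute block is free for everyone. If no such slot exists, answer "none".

09:30

Keiko free within 09:00–19:30: 09:00–11:50, 13:00–13:30, 15:40–16:00, 18:30–19:20.
Liang ∩ Grace: 09:30–10:10, 12:20–12:40, 13:20–14:50, 15:50–16:30.
Liang ∩ Grace ∩ Keiko: 09:30–10:10, 13:20–13:30, 15:50–16:00.
Restricted to 09:20–18:20: 09:30–10:10, 13:20–13:30, 15:50–16:00.
Windows ≥ 20 min: 09:30–10:10.
Earliest such window starts at 09:30.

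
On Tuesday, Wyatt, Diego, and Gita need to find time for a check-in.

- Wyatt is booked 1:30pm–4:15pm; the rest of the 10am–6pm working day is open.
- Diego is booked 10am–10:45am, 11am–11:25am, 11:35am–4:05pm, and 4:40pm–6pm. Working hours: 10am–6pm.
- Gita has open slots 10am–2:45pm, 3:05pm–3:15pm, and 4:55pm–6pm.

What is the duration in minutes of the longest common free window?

Wyatt free within 10:00–18:00: 10:00–13:30, 16:15–18:00.
Diego free within 10:00–18:00: 10:45–11:00, 11:25–11:35, 16:05–16:40.
Wyatt ∩ Diego: 10:45–11:00, 11:25–11:35, 16:15–16:40.
Wyatt ∩ Diego ∩ Gita: 10:45–11:00, 11:25–11:35.
Common window lengths: 15, 10 min; longest is 15.

15 minutes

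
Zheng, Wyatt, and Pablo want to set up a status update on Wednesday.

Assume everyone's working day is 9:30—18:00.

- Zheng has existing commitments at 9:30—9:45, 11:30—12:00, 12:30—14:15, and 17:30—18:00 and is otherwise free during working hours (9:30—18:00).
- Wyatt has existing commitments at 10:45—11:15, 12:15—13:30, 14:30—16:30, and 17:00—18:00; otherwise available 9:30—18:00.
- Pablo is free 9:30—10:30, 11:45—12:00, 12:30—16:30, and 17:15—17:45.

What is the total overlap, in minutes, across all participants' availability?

Zheng free within 09:30–18:00: 09:45–11:30, 12:00–12:30, 14:15–17:30.
Wyatt free within 09:30–18:00: 09:30–10:45, 11:15–12:15, 13:30–14:30, 16:30–17:00.
Zheng ∩ Wyatt: 09:45–10:45, 11:15–11:30, 12:00–12:15, 14:15–14:30, 16:30–17:00.
Zheng ∩ Wyatt ∩ Pablo: 09:45–10:30, 14:15–14:30.
Total common minutes: 45 + 15 = 60.

60 minutes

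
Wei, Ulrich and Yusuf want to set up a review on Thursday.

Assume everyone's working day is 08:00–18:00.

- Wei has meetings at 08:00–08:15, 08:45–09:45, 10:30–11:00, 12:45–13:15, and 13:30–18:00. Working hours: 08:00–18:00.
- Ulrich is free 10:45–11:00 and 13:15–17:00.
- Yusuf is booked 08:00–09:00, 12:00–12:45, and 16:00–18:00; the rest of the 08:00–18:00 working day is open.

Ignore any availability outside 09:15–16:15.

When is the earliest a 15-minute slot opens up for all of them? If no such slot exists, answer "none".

Wei free within 08:00–18:00: 08:15–08:45, 09:45–10:30, 11:00–12:45, 13:15–13:30.
Yusuf free within 08:00–18:00: 09:00–12:00, 12:45–16:00.
Wei ∩ Ulrich: 13:15–13:30.
Wei ∩ Ulrich ∩ Yusuf: 13:15–13:30.
Restricted to 09:15–16:15: 13:15–13:30.
Windows ≥ 15 min: 13:15–13:30.
Earliest such window starts at 13:15.

13:15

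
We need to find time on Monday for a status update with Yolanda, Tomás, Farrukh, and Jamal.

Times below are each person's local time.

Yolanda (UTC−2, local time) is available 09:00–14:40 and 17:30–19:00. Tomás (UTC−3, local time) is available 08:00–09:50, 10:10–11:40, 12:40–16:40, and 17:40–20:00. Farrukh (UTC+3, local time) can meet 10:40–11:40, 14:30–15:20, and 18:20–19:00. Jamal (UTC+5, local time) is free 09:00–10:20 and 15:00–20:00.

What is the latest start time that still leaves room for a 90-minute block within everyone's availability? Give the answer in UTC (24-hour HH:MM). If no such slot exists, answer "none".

Yolanda → UTC: 11:00–16:40, 19:30–21:00.
Tomás → UTC: 11:00–12:50, 13:10–14:40, 15:40–19:40, 20:40–23:00.
Farrukh → UTC: 07:40–08:40, 11:30–12:20, 15:20–16:00.
Jamal → UTC: 04:00–05:20, 10:00–15:00.
Yolanda ∩ Tomás: 11:00–12:50, 13:10–14:40, 15:40–16:40, 19:30–19:40, 20:40–21:00.
Yolanda ∩ Tomás ∩ Farrukh: 11:30–12:20, 15:40–16:00.
Yolanda ∩ Tomás ∩ Farrukh ∩ Jamal: 11:30–12:20.
Windows ≥ 90 min: (none).

none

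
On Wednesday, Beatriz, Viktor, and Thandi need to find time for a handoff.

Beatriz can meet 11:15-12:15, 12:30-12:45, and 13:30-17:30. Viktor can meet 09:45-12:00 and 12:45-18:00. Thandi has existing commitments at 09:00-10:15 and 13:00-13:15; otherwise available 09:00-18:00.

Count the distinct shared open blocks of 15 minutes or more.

2

Thandi free within 09:00–18:00: 10:15–13:00, 13:15–18:00.
Beatriz ∩ Viktor: 11:15–12:00, 13:30–17:30.
Beatriz ∩ Viktor ∩ Thandi: 11:15–12:00, 13:30–17:30.
Windows ≥ 15 min: 11:15–12:00, 13:30–17:30.
That's 2 windows.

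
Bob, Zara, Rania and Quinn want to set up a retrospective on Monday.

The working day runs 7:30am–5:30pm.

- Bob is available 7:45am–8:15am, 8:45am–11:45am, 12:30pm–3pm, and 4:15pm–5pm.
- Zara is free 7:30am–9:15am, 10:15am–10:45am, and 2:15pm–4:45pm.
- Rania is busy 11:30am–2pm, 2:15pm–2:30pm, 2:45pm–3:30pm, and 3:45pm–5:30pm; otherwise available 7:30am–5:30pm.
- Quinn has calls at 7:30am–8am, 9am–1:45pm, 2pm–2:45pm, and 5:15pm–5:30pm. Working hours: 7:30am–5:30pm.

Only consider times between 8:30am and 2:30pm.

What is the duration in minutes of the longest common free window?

Rania free within 07:30–17:30: 07:30–11:30, 14:00–14:15, 14:30–14:45, 15:30–15:45.
Quinn free within 07:30–17:30: 08:00–09:00, 13:45–14:00, 14:45–17:15.
Bob ∩ Zara: 07:45–08:15, 08:45–09:15, 10:15–10:45, 14:15–15:00, 16:15–16:45.
Bob ∩ Zara ∩ Rania: 07:45–08:15, 08:45–09:15, 10:15–10:45, 14:30–14:45.
Bob ∩ Zara ∩ Rania ∩ Quinn: 08:00–08:15, 08:45–09:00.
Restricted to 08:30–14:30: 08:45–09:00.
Single common window of 15 minutes.

15 minutes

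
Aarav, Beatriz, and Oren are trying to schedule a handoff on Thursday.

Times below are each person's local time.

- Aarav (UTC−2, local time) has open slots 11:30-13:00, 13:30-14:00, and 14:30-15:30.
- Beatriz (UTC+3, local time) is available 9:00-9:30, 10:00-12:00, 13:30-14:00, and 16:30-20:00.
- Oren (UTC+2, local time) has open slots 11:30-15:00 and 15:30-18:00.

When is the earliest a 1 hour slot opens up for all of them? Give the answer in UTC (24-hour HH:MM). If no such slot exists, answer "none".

Aarav → UTC: 13:30–15:00, 15:30–16:00, 16:30–17:30.
Beatriz → UTC: 06:00–06:30, 07:00–09:00, 10:30–11:00, 13:30–17:00.
Oren → UTC: 09:30–13:00, 13:30–16:00.
Aarav ∩ Beatriz: 13:30–15:00, 15:30–16:00, 16:30–17:00.
Aarav ∩ Beatriz ∩ Oren: 13:30–15:00, 15:30–16:00.
Windows ≥ 60 min: 13:30–15:00.
Earliest such window starts at 13:30.

13:30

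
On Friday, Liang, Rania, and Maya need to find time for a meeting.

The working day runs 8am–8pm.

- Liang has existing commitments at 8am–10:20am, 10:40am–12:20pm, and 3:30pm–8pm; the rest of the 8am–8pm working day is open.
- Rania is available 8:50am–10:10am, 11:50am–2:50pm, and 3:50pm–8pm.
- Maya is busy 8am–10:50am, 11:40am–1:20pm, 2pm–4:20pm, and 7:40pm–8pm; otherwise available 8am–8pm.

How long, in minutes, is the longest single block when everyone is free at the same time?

Liang free within 08:00–20:00: 10:20–10:40, 12:20–15:30.
Maya free within 08:00–20:00: 10:50–11:40, 13:20–14:00, 16:20–19:40.
Liang ∩ Rania: 12:20–14:50.
Liang ∩ Rania ∩ Maya: 13:20–14:00.
Single common window of 40 minutes.

40 minutes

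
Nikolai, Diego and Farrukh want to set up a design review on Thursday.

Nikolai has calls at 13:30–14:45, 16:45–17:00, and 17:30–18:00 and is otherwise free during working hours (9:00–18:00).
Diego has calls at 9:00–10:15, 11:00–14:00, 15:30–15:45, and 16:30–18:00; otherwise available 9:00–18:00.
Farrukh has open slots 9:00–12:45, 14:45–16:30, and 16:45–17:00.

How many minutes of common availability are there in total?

135 minutes

Nikolai free within 09:00–18:00: 09:00–13:30, 14:45–16:45, 17:00–17:30.
Diego free within 09:00–18:00: 10:15–11:00, 14:00–15:30, 15:45–16:30.
Nikolai ∩ Diego: 10:15–11:00, 14:45–15:30, 15:45–16:30.
Nikolai ∩ Diego ∩ Farrukh: 10:15–11:00, 14:45–15:30, 15:45–16:30.
Total common minutes: 45 + 45 + 45 = 135.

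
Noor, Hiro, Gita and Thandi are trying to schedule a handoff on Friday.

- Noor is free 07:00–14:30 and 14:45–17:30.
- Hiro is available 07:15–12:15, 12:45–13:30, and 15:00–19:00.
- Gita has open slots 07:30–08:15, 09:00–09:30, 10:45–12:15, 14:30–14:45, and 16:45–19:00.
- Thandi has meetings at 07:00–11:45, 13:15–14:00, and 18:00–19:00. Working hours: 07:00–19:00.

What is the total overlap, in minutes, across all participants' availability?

75 minutes

Thandi free within 07:00–19:00: 11:45–13:15, 14:00–18:00.
Noor ∩ Hiro: 07:15–12:15, 12:45–13:30, 15:00–17:30.
Noor ∩ Hiro ∩ Gita: 07:30–08:15, 09:00–09:30, 10:45–12:15, 16:45–17:30.
Noor ∩ Hiro ∩ Gita ∩ Thandi: 11:45–12:15, 16:45–17:30.
Total common minutes: 30 + 45 = 75.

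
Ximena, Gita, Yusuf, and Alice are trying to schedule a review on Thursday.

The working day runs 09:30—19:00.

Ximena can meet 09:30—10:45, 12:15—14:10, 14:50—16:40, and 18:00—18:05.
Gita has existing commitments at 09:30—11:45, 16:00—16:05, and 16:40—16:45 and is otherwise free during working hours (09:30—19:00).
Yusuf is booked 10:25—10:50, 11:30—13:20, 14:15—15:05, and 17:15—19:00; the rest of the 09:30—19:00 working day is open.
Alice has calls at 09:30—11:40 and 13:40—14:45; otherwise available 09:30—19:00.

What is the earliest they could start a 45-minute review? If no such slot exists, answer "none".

Gita free within 09:30–19:00: 11:45–16:00, 16:05–16:40, 16:45–19:00.
Yusuf free within 09:30–19:00: 09:30–10:25, 10:50–11:30, 13:20–14:15, 15:05–17:15.
Alice free within 09:30–19:00: 11:40–13:40, 14:45–19:00.
Ximena ∩ Gita: 12:15–14:10, 14:50–16:00, 16:05–16:40, 18:00–18:05.
Ximena ∩ Gita ∩ Yusuf: 13:20–14:10, 15:05–16:00, 16:05–16:40.
Ximena ∩ Gita ∩ Yusuf ∩ Alice: 13:20–13:40, 15:05–16:00, 16:05–16:40.
Windows ≥ 45 min: 15:05–16:00.
Earliest such window starts at 15:05.

15:05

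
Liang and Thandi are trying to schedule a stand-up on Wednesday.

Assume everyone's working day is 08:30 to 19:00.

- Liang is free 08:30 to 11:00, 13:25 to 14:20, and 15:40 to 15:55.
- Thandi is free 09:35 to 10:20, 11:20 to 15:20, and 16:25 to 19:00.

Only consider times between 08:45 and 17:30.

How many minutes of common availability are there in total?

100 minutes

Liang ∩ Thandi: 09:35–10:20, 13:25–14:20.
Restricted to 08:45–17:30: 09:35–10:20, 13:25–14:20.
Total common minutes: 45 + 55 = 100.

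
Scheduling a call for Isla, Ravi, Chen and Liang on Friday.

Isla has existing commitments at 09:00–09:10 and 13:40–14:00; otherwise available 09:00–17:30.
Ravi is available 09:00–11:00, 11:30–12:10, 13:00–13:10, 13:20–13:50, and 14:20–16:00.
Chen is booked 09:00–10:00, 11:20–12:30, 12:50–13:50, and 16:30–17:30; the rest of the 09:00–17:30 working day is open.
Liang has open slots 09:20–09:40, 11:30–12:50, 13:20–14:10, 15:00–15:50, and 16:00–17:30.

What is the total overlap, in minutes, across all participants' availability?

50 minutes

Isla free within 09:00–17:30: 09:10–13:40, 14:00–17:30.
Chen free within 09:00–17:30: 10:00–11:20, 12:30–12:50, 13:50–16:30.
Isla ∩ Ravi: 09:10–11:00, 11:30–12:10, 13:00–13:10, 13:20–13:40, 14:20–16:00.
Isla ∩ Ravi ∩ Chen: 10:00–11:00, 14:20–16:00.
Isla ∩ Ravi ∩ Chen ∩ Liang: 15:00–15:50.
Total common minutes: 50.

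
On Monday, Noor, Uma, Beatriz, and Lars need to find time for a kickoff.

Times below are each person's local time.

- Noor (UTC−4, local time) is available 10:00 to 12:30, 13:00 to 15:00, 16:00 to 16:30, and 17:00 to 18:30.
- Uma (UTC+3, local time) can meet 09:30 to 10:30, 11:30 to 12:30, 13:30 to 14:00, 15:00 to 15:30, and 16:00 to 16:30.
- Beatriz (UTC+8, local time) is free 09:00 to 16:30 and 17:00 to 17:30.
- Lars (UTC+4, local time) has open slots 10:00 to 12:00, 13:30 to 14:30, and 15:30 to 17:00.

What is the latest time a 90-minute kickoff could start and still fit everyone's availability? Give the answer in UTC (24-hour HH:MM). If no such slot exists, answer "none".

Noor → UTC: 14:00–16:30, 17:00–19:00, 20:00–20:30, 21:00–22:30.
Uma → UTC: 06:30–07:30, 08:30–09:30, 10:30–11:00, 12:00–12:30, 13:00–13:30.
Beatriz → UTC: 01:00–08:30, 09:00–09:30.
Lars → UTC: 06:00–08:00, 09:30–10:30, 11:30–13:00.
Noor ∩ Uma: (none).
Noor ∩ Uma ∩ Beatriz: (none).
Noor ∩ Uma ∩ Beatriz ∩ Lars: (none).
Windows ≥ 90 min: (none).

none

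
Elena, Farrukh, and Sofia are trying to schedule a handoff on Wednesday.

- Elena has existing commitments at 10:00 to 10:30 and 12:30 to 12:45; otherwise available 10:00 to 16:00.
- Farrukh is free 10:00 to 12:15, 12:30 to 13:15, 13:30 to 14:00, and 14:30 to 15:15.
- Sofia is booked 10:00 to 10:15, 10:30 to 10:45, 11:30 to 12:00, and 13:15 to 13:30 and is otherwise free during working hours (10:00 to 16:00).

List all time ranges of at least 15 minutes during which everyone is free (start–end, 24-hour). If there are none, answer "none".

Elena free within 10:00–16:00: 10:30–12:30, 12:45–16:00.
Sofia free within 10:00–16:00: 10:15–10:30, 10:45–11:30, 12:00–13:15, 13:30–16:00.
Elena ∩ Farrukh: 10:30–12:15, 12:45–13:15, 13:30–14:00, 14:30–15:15.
Elena ∩ Farrukh ∩ Sofia: 10:45–11:30, 12:00–12:15, 12:45–13:15, 13:30–14:00, 14:30–15:15.
Windows ≥ 15 min: 10:45–11:30, 12:00–12:15, 12:45–13:15, 13:30–14:00, 14:30–15:15.

10:45–11:30, 12:00–12:15, 12:45–13:15, 13:30–14:00, 14:30–15:15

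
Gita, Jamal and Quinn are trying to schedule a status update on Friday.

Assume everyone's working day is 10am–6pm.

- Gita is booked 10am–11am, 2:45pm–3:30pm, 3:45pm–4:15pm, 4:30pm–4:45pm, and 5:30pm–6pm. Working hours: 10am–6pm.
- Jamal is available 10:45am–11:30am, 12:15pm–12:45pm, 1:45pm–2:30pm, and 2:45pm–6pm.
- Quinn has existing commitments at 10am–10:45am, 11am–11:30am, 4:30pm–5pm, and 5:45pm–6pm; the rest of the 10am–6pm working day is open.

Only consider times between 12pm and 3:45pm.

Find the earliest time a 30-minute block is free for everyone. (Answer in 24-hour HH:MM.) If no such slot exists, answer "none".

Gita free within 10:00–18:00: 11:00–14:45, 15:30–15:45, 16:15–16:30, 16:45–17:30.
Quinn free within 10:00–18:00: 10:45–11:00, 11:30–16:30, 17:00–17:45.
Gita ∩ Jamal: 11:00–11:30, 12:15–12:45, 13:45–14:30, 15:30–15:45, 16:15–16:30, 16:45–17:30.
Gita ∩ Jamal ∩ Quinn: 12:15–12:45, 13:45–14:30, 15:30–15:45, 16:15–16:30, 17:00–17:30.
Restricted to 12:00–15:45: 12:15–12:45, 13:45–14:30, 15:30–15:45.
Windows ≥ 30 min: 12:15–12:45, 13:45–14:30.
Earliest such window starts at 12:15.

12:15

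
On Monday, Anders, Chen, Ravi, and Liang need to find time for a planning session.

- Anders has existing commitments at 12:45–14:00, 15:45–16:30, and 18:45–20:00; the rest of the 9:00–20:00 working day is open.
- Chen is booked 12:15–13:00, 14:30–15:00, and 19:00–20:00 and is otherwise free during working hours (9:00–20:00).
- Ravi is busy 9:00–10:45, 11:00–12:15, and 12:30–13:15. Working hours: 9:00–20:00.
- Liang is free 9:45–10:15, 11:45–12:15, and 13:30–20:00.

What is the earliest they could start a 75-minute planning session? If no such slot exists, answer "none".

Anders free within 09:00–20:00: 09:00–12:45, 14:00–15:45, 16:30–18:45.
Chen free within 09:00–20:00: 09:00–12:15, 13:00–14:30, 15:00–19:00.
Ravi free within 09:00–20:00: 10:45–11:00, 12:15–12:30, 13:15–20:00.
Anders ∩ Chen: 09:00–12:15, 14:00–14:30, 15:00–15:45, 16:30–18:45.
Anders ∩ Chen ∩ Ravi: 10:45–11:00, 14:00–14:30, 15:00–15:45, 16:30–18:45.
Anders ∩ Chen ∩ Ravi ∩ Liang: 14:00–14:30, 15:00–15:45, 16:30–18:45.
Windows ≥ 75 min: 16:30–18:45.
Earliest such window starts at 16:30.

16:30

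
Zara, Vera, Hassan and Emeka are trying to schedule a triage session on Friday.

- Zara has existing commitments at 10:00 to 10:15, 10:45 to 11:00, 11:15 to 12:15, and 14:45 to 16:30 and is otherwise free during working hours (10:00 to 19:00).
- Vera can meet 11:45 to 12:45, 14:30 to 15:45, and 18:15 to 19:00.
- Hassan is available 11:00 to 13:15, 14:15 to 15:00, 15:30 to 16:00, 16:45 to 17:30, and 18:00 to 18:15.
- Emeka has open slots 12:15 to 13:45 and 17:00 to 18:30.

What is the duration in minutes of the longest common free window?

30 minutes

Zara free within 10:00–19:00: 10:15–10:45, 11:00–11:15, 12:15–14:45, 16:30–19:00.
Zara ∩ Vera: 12:15–12:45, 14:30–14:45, 18:15–19:00.
Zara ∩ Vera ∩ Hassan: 12:15–12:45, 14:30–14:45.
Zara ∩ Vera ∩ Hassan ∩ Emeka: 12:15–12:45.
Single common window of 30 minutes.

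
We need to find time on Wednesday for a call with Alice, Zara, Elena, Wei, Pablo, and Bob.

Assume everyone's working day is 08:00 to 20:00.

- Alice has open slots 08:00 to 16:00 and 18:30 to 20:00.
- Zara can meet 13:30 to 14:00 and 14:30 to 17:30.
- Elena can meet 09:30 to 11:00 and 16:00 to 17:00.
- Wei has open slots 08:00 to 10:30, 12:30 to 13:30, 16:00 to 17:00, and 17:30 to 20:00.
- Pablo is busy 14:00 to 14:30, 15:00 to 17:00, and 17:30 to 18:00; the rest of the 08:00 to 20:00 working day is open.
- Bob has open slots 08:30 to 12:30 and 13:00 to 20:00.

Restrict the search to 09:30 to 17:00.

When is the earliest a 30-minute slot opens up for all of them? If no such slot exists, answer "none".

Pablo free within 08:00–20:00: 08:00–14:00, 14:30–15:00, 17:00–17:30, 18:00–20:00.
Alice ∩ Zara: 13:30–14:00, 14:30–16:00.
Alice ∩ Zara ∩ Elena: (none).
Alice ∩ Zara ∩ Elena ∩ Wei: (none).
Alice ∩ Zara ∩ Elena ∩ Wei ∩ Pablo: (none).
Alice ∩ Zara ∩ Elena ∩ Wei ∩ Pablo ∩ Bob: (none).
Restricted to 09:30–17:00: (none).
Windows ≥ 30 min: (none).

none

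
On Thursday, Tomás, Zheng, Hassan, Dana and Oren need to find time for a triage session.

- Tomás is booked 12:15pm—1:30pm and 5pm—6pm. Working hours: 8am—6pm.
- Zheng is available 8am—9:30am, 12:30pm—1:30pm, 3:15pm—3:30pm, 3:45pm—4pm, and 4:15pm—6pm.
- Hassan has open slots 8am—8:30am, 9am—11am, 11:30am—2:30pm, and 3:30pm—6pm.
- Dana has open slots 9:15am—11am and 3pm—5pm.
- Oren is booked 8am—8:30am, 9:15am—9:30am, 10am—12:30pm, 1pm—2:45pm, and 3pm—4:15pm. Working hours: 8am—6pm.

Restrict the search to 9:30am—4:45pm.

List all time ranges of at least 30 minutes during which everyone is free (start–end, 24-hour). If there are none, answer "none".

Tomás free within 08:00–18:00: 08:00–12:15, 13:30–17:00.
Oren free within 08:00–18:00: 08:30–09:15, 09:30–10:00, 12:30–13:00, 14:45–15:00, 16:15–18:00.
Tomás ∩ Zheng: 08:00–09:30, 15:15–15:30, 15:45–16:00, 16:15–17:00.
Tomás ∩ Zheng ∩ Hassan: 08:00–08:30, 09:00–09:30, 15:45–16:00, 16:15–17:00.
Tomás ∩ Zheng ∩ Hassan ∩ Dana: 09:15–09:30, 15:45–16:00, 16:15–17:00.
Tomás ∩ Zheng ∩ Hassan ∩ Dana ∩ Oren: 16:15–17:00.
Restricted to 09:30–16:45: 16:15–16:45.
Windows ≥ 30 min: 16:15–16:45.

16:15–16:45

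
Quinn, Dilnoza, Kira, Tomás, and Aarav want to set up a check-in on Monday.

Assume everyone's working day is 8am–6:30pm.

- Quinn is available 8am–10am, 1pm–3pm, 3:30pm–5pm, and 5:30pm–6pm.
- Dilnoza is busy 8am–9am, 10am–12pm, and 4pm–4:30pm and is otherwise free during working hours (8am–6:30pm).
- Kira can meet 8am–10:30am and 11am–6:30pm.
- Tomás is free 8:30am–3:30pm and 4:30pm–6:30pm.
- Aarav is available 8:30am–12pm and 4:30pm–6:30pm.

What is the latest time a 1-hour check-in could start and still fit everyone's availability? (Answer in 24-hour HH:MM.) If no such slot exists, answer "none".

Dilnoza free within 08:00–18:30: 09:00–10:00, 12:00–16:00, 16:30–18:30.
Quinn ∩ Dilnoza: 09:00–10:00, 13:00–15:00, 15:30–16:00, 16:30–17:00, 17:30–18:00.
Quinn ∩ Dilnoza ∩ Kira: 09:00–10:00, 13:00–15:00, 15:30–16:00, 16:30–17:00, 17:30–18:00.
Quinn ∩ Dilnoza ∩ Kira ∩ Tomás: 09:00–10:00, 13:00–15:00, 16:30–17:00, 17:30–18:00.
Quinn ∩ Dilnoza ∩ Kira ∩ Tomás ∩ Aarav: 09:00–10:00, 16:30–17:00, 17:30–18:00.
Windows ≥ 60 min: 09:00–10:00.
Latest start in the last window 09:00–10:00 is 10:00 − 60 min = 09:00.

09:00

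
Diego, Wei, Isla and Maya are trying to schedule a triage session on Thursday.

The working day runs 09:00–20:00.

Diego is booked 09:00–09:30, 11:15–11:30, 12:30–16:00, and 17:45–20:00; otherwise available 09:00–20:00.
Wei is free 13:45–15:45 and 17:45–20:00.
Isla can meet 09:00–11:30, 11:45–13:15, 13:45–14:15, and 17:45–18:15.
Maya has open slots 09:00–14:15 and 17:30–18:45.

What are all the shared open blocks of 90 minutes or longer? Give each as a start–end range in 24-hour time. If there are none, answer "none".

Diego free within 09:00–20:00: 09:30–11:15, 11:30–12:30, 16:00–17:45.
Diego ∩ Wei: (none).
Diego ∩ Wei ∩ Isla: (none).
Diego ∩ Wei ∩ Isla ∩ Maya: (none).
Windows ≥ 90 min: (none).

none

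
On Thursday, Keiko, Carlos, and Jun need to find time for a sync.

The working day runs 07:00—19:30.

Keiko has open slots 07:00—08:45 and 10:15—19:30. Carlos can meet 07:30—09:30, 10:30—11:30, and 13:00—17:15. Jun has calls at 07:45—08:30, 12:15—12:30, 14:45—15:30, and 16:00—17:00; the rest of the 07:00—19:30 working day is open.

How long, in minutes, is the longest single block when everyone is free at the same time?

105 minutes

Jun free within 07:00–19:30: 07:00–07:45, 08:30–12:15, 12:30–14:45, 15:30–16:00, 17:00–19:30.
Keiko ∩ Carlos: 07:30–08:45, 10:30–11:30, 13:00–17:15.
Keiko ∩ Carlos ∩ Jun: 07:30–07:45, 08:30–08:45, 10:30–11:30, 13:00–14:45, 15:30–16:00, 17:00–17:15.
Common window lengths: 15, 15, 60, 105, 30, 15 min; longest is 105.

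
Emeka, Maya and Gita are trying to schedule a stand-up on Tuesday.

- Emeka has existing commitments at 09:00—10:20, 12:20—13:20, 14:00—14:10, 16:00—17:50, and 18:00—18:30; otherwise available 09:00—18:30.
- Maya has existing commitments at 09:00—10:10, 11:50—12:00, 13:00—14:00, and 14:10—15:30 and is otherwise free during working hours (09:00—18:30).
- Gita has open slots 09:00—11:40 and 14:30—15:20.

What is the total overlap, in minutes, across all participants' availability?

80 minutes

Emeka free within 09:00–18:30: 10:20–12:20, 13:20–14:00, 14:10–16:00, 17:50–18:00.
Maya free within 09:00–18:30: 10:10–11:50, 12:00–13:00, 14:00–14:10, 15:30–18:30.
Emeka ∩ Maya: 10:20–11:50, 12:00–12:20, 15:30–16:00, 17:50–18:00.
Emeka ∩ Maya ∩ Gita: 10:20–11:40.
Total common minutes: 80.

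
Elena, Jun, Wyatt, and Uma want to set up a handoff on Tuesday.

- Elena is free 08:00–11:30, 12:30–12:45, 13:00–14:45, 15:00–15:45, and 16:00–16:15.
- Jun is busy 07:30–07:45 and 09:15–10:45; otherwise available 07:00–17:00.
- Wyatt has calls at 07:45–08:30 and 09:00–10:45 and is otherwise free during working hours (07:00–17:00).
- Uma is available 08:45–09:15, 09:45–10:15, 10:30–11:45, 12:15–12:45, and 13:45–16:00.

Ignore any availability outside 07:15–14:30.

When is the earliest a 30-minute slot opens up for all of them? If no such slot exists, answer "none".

10:45

Jun free within 07:00–17:00: 07:00–07:30, 07:45–09:15, 10:45–17:00.
Wyatt free within 07:00–17:00: 07:00–07:45, 08:30–09:00, 10:45–17:00.
Elena ∩ Jun: 08:00–09:15, 10:45–11:30, 12:30–12:45, 13:00–14:45, 15:00–15:45, 16:00–16:15.
Elena ∩ Jun ∩ Wyatt: 08:30–09:00, 10:45–11:30, 12:30–12:45, 13:00–14:45, 15:00–15:45, 16:00–16:15.
Elena ∩ Jun ∩ Wyatt ∩ Uma: 08:45–09:00, 10:45–11:30, 12:30–12:45, 13:45–14:45, 15:00–15:45.
Restricted to 07:15–14:30: 08:45–09:00, 10:45–11:30, 12:30–12:45, 13:45–14:30.
Windows ≥ 30 min: 10:45–11:30, 13:45–14:30.
Earliest such window starts at 10:45.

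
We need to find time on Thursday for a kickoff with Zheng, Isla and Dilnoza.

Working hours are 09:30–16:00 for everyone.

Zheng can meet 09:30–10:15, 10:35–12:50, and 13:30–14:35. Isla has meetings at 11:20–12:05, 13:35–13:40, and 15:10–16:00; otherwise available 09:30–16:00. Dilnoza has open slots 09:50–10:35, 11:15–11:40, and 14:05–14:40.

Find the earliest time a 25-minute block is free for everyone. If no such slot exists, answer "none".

Isla free within 09:30–16:00: 09:30–11:20, 12:05–13:35, 13:40–15:10.
Zheng ∩ Isla: 09:30–10:15, 10:35–11:20, 12:05–12:50, 13:30–13:35, 13:40–14:35.
Zheng ∩ Isla ∩ Dilnoza: 09:50–10:15, 11:15–11:20, 14:05–14:35.
Windows ≥ 25 min: 09:50–10:15, 14:05–14:35.
Earliest such window starts at 09:50.

09:50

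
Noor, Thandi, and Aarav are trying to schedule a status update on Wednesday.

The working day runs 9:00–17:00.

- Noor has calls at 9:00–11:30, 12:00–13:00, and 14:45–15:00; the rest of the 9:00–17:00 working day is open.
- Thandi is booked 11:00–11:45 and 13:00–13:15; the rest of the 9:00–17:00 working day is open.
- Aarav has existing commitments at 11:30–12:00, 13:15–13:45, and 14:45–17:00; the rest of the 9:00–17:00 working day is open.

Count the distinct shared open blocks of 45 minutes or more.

1

Noor free within 09:00–17:00: 11:30–12:00, 13:00–14:45, 15:00–17:00.
Thandi free within 09:00–17:00: 09:00–11:00, 11:45–13:00, 13:15–17:00.
Aarav free within 09:00–17:00: 09:00–11:30, 12:00–13:15, 13:45–14:45.
Noor ∩ Thandi: 11:45–12:00, 13:15–14:45, 15:00–17:00.
Noor ∩ Thandi ∩ Aarav: 13:45–14:45.
Windows ≥ 45 min: 13:45–14:45.
That's 1 window.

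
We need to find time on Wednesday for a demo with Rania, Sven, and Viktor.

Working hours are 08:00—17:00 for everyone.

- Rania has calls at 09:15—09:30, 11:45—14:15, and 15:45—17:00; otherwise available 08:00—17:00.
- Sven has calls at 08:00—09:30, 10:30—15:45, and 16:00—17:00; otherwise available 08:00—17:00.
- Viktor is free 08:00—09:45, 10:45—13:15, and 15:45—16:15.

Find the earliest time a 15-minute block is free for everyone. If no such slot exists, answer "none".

09:30

Rania free within 08:00–17:00: 08:00–09:15, 09:30–11:45, 14:15–15:45.
Sven free within 08:00–17:00: 09:30–10:30, 15:45–16:00.
Rania ∩ Sven: 09:30–10:30.
Rania ∩ Sven ∩ Viktor: 09:30–09:45.
Windows ≥ 15 min: 09:30–09:45.
Earliest such window starts at 09:30.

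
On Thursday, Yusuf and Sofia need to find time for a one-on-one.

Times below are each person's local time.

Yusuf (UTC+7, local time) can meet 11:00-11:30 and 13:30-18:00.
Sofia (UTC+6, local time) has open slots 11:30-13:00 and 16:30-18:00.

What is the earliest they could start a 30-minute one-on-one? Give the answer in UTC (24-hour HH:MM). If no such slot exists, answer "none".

06:30

Yusuf → UTC: 04:00–04:30, 06:30–11:00.
Sofia → UTC: 05:30–07:00, 10:30–12:00.
Yusuf ∩ Sofia: 06:30–07:00, 10:30–11:00.
Windows ≥ 30 min: 06:30–07:00, 10:30–11:00.
Earliest such window starts at 06:30.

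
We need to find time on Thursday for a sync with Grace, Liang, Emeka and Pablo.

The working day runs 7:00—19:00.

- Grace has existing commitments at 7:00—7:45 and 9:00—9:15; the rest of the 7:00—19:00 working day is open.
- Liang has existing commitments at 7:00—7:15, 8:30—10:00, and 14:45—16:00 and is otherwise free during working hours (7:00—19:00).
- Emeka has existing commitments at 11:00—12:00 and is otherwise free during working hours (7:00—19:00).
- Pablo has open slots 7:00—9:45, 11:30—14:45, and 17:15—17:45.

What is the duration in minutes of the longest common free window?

165 minutes

Grace free within 07:00–19:00: 07:45–09:00, 09:15–19:00.
Liang free within 07:00–19:00: 07:15–08:30, 10:00–14:45, 16:00–19:00.
Emeka free within 07:00–19:00: 07:00–11:00, 12:00–19:00.
Grace ∩ Liang: 07:45–08:30, 10:00–14:45, 16:00–19:00.
Grace ∩ Liang ∩ Emeka: 07:45–08:30, 10:00–11:00, 12:00–14:45, 16:00–19:00.
Grace ∩ Liang ∩ Emeka ∩ Pablo: 07:45–08:30, 12:00–14:45, 17:15–17:45.
Common window lengths: 45, 165, 30 min; longest is 165.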